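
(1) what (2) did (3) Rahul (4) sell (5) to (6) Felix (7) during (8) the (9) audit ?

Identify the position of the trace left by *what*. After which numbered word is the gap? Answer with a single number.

4

Before movement: Rahul did sell what to Felix during the audit.
'what' is the direct object of 'sell'. Fronting leaves a gap immediately after 'sell':
What did Rahul sell ___ to Felix during the audit?
'sell' is word 4.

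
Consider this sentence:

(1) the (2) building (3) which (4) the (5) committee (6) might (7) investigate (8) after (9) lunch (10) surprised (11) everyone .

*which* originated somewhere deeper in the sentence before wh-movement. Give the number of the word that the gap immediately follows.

7

'which' functions as the direct object of 'investigate'. It moves to the left edge, and the trace sits right after 'investigate':
The building which the committee might investigate ___ after lunch surprised everyone.
'investigate' is word 7.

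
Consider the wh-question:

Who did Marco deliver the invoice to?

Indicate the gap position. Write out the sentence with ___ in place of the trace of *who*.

Pre-movement form: Marco did deliver the invoice to who.
'who' is the object of the preposition 'to' (recipient of 'deliver'). The gap is right after 'to'.

Who did Marco deliver the invoice to ___?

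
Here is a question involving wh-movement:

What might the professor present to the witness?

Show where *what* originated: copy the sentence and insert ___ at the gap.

Before movement: The professor might present what to the witness.
The filler 'what' is interpreted as the direct object of 'present'. The gap is right after 'present'.

What might the professor present ___ to the witness?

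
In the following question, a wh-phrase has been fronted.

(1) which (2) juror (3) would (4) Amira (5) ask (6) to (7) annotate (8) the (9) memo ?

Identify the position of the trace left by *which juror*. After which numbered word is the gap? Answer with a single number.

Before movement: Amira would ask which juror to annotate the memo.
The filler 'which juror' is interpreted as the direct object of 'ask'. It moves to the left edge, and the trace sits right after 'ask':
Which juror would Amira ask ___ to annotate the memo?
'ask' is word 5.

5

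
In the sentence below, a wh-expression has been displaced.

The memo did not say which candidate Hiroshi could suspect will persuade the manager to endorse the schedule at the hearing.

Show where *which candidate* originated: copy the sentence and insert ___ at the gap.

The memo did not say which candidate Hiroshi could suspect ___ will persuade the manager to endorse the schedule at the hearing.

In situ: Hiroshi could suspect which candidate will persuade the manager to endorse the schedule at the hearing.
'which candidate' is the subject of the clause embedded under 'suspect'. The gap is right after 'suspect'.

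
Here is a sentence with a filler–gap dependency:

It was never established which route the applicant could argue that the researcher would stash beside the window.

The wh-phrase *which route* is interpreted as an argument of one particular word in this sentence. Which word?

Before movement: The applicant could argue that the researcher would stash which route beside the window.
The filler 'which route' is interpreted as the direct object of 'stash'. It moves to the left edge, and the trace sits right after 'stash':
It was never established which route the applicant could argue that the researcher would stash ___ beside the window.

stash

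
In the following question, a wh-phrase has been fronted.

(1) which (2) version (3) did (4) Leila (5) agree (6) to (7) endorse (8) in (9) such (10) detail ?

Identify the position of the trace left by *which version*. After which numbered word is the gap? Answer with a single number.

7

Underlying clause: Leila did agree to endorse which version in such detail.
The filler 'which version' is interpreted as the direct object of 'endorse'. It moves to the left edge, and the trace sits right after 'endorse':
Which version did Leila agree to endorse ___ in such detail?
'endorse' is word 7.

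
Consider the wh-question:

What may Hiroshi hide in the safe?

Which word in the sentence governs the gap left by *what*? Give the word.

hide

Underlying clause: Hiroshi may hide what in the safe.
'what' is the direct object of 'hide'. Fronting leaves a gap immediately after 'hide':
What may Hiroshi hide ___ in the safe?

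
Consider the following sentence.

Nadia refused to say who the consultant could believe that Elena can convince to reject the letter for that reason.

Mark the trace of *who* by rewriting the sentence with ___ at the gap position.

Before movement: The consultant could believe that Elena can convince who to reject the letter for that reason.
'who' is the direct object of 'convince'. The gap is right after 'convince'.

Nadia refused to say who the consultant could believe that Elena can convince ___ to reject the letter for that reason.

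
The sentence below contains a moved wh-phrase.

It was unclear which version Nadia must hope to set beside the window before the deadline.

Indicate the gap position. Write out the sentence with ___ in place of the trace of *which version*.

Before movement: Nadia must hope to set which version beside the window before the deadline.
'which version' is the direct object of 'set'. The gap is right after 'set'.

It was unclear which version Nadia must hope to set ___ beside the window before the deadline.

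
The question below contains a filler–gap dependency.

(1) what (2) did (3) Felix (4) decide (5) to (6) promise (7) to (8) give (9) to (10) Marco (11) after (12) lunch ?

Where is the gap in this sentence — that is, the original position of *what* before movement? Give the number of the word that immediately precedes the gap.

8

Pre-movement form: Felix did decide to promise to give what to Marco after lunch.
'what' is the direct object of 'give'. Fronting leaves a gap immediately after 'give':
What did Felix decide to promise to give ___ to Marco after lunch?
'give' is word 8.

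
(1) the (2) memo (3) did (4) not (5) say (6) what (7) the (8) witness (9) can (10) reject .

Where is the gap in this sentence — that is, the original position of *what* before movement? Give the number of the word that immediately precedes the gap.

10

Before movement: The witness can reject what.
'what' is the direct object of 'reject'. Fronting leaves a gap immediately after 'reject':
The memo did not say what the witness can reject ___.
'reject' is word 10.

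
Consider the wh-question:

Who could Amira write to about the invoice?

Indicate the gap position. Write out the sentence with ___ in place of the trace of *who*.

Who could Amira write to ___ about the invoice?

Before movement: Amira could write to who about the invoice.
'who' functions as the object of the preposition 'to'. The gap is right after 'to'.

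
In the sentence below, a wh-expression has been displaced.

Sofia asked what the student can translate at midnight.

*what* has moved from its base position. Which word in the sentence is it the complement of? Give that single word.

In situ: The student can translate what at midnight.
'what' functions as the direct object of 'translate'. Fronting leaves a gap immediately after 'translate':
Sofia asked what the student can translate ___ at midnight.

translate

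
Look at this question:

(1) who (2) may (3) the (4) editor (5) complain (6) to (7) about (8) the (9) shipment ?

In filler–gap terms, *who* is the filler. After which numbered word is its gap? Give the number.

Underlying clause: The editor may complain to who about the shipment.
The filler 'who' is interpreted as the object of the preposition 'to'. It moves to the left edge, and the trace sits right after 'to':
Who may the editor complain to ___ about the shipment?
'to' is word 6.

6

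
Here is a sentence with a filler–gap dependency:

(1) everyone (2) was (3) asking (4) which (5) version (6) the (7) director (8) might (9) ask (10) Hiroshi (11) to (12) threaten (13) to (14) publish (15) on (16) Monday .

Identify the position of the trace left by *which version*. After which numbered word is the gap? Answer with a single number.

14

In situ: The director might ask Hiroshi to threaten to publish which version on Monday.
'which version' functions as the direct object of 'publish'. Fronting leaves a gap immediately after 'publish':
Everyone was asking which version the director might ask Hiroshi to threaten to publish ___ on Monday.
'publish' is word 14.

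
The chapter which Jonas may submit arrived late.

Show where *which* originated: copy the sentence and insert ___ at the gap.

'which' functions as the direct object of 'submit'. The gap is right after 'submit'.

The chapter which Jonas may submit ___ arrived late.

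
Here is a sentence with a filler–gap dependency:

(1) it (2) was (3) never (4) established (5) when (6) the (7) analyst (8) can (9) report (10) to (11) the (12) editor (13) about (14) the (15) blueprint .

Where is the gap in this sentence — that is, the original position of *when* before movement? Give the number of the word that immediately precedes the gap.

Before movement: The analyst can report to the editor about the blueprint when.
The filler 'when' is interpreted as the temporal adjunct. Fronting leaves a gap immediately after 'blueprint':
It was never established when the analyst can report to the editor about the blueprint ___.
'blueprint' is word 15.

15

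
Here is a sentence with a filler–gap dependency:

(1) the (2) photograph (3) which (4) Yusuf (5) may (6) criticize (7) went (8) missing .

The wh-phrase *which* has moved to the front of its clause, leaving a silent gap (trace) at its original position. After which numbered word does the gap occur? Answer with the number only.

6

The filler 'which' is interpreted as the direct object of 'criticize'. Fronting leaves a gap immediately after 'criticize':
The photograph which Yusuf may criticize ___ went missing.
'criticize' is word 6.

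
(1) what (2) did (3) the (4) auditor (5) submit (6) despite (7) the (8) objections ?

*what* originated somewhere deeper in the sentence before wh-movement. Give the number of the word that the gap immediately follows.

5

In situ: The auditor did submit what despite the objections.
'what' functions as the direct object of 'submit'. Fronting leaves a gap immediately after 'submit':
What did the auditor submit ___ despite the objections?
'submit' is word 5.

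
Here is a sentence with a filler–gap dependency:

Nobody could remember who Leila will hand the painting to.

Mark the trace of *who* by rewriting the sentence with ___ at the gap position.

Nobody could remember who Leila will hand the painting to ___.

Before movement: Leila will hand the painting to who.
'who' functions as the object of the preposition 'to' (recipient of 'hand'). The gap is right after 'to'.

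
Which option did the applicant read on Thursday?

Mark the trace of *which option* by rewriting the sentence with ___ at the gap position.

Pre-movement form: The applicant did read which option on Thursday.
'which option' functions as the direct object of 'read'. The gap is right after 'read'.

Which option did the applicant read ___ on Thursday?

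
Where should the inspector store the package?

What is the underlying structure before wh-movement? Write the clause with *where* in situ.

The inspector should store the package where.

'where' functions as the locative complement of 'store'. It moves to the left edge, and the trace sits right after 'package':
Where should the inspector store the package ___?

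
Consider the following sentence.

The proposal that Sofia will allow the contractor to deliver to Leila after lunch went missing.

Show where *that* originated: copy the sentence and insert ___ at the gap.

The filler 'that' is interpreted as the direct object of 'deliver'. The gap is right after 'deliver'.

The proposal that Sofia will allow the contractor to deliver ___ to Leila after lunch went missing.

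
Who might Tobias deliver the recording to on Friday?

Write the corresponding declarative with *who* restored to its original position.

Tobias might deliver the recording to who on Friday.

'who' is the object of the preposition 'to' (recipient of 'deliver'). Wh-movement fronts it, leaving a gap right after 'to':
Who might Tobias deliver the recording to ___ on Friday?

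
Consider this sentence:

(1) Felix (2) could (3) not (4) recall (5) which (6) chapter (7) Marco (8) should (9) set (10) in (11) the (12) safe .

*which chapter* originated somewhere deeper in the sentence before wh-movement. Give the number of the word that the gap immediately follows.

Pre-movement form: Marco should set which chapter in the safe.
The filler 'which chapter' is interpreted as the direct object of 'set'. It moves to the left edge, and the trace sits right after 'set':
Felix could not recall which chapter Marco should set ___ in the safe.
'set' is word 9.

9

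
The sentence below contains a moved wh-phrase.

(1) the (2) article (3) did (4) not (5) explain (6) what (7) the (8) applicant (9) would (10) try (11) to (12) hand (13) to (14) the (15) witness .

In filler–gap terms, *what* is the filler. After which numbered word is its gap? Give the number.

12

Before movement: The applicant would try to hand what to the witness.
'what' is the direct object of 'hand'. Fronting leaves a gap immediately after 'hand':
The article did not explain what the applicant would try to hand ___ to the witness.
'hand' is word 12.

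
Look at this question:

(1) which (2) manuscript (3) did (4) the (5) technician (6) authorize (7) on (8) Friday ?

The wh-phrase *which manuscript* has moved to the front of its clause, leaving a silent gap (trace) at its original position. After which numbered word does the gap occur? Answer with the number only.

6

Before movement: The technician did authorize which manuscript on Friday.
'which manuscript' functions as the direct object of 'authorize'. It moves to the left edge, and the trace sits right after 'authorize':
Which manuscript did the technician authorize ___ on Friday?
'authorize' is word 6.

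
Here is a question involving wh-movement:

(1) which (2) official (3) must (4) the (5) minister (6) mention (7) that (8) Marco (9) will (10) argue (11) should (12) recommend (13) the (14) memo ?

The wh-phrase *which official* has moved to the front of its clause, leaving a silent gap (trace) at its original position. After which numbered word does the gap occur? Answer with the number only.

Before movement: The minister must mention that Marco will argue which official should recommend the memo.
'which official' is the subject of the clause embedded under 'argue'. Fronting leaves a gap immediately after 'argue':
Which official must the minister mention that Marco will argue ___ should recommend the memo?
'argue' is word 10.

10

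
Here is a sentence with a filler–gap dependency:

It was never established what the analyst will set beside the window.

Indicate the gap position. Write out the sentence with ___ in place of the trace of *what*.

It was never established what the analyst will set ___ beside the window.

Before movement: The analyst will set what beside the window.
The filler 'what' is interpreted as the direct object of 'set'. The gap is right after 'set'.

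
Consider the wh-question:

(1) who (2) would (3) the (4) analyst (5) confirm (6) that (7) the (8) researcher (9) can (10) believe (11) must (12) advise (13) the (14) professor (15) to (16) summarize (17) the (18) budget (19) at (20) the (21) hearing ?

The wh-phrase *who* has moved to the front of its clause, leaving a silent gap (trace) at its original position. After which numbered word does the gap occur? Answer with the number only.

Underlying clause: The analyst would confirm that the researcher can believe who must advise the professor to summarize the budget at the hearing.
'who' functions as the subject of the clause embedded under 'believe'. Fronting leaves a gap immediately after 'believe':
Who would the analyst confirm that the researcher can believe ___ must advise the professor to summarize the budget at the hearing?
'believe' is word 10.

10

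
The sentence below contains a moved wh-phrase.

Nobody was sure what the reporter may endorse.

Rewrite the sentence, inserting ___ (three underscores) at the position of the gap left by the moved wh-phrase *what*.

Nobody was sure what the reporter may endorse ___.

Underlying clause: The reporter may endorse what.
The filler 'what' is interpreted as the direct object of 'endorse'. The gap is right after 'endorse'.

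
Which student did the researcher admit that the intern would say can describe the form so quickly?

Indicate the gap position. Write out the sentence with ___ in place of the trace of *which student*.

In situ: The researcher did admit that the intern would say which student can describe the form so quickly.
The filler 'which student' is interpreted as the subject of the clause embedded under 'say'. The gap is right after 'say'.

Which student did the researcher admit that the intern would say ___ can describe the form so quickly?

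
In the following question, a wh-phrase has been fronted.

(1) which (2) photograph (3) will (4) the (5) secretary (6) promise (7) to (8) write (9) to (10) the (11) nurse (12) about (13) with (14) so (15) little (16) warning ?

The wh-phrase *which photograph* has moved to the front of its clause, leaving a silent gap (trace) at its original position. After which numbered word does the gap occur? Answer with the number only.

Pre-movement form: The secretary will promise to write to the nurse about which photograph with so little warning.
The filler 'which photograph' is interpreted as the object of the preposition 'about'. It moves to the left edge, and the trace sits right after 'about':
Which photograph will the secretary promise to write to the nurse about ___ with so little warning?
'about' is word 12.

12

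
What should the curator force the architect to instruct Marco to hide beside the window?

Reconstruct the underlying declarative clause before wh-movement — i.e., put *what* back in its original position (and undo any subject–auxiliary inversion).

'what' functions as the direct object of 'hide'. It moves to the left edge, and the trace sits right after 'hide':
What should the curator force the architect to instruct Marco to hide ___ beside the window?

The curator should force the architect to instruct Marco to hide what beside the window.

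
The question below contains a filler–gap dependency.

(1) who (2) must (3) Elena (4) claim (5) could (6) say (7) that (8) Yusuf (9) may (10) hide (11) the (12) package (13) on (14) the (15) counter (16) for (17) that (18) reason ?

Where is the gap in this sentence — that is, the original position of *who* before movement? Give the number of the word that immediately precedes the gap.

Before movement: Elena must claim who could say that Yusuf may hide the package on the counter for that reason.
The filler 'who' is interpreted as the subject of the clause embedded under 'claim'. Wh-movement fronts it, leaving a gap right after 'claim':
Who must Elena claim ___ could say that Yusuf may hide the package on the counter for that reason?
'claim' is word 4.

4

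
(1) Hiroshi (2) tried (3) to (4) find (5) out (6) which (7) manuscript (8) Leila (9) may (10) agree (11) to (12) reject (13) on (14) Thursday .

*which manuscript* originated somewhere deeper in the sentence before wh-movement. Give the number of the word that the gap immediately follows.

Before movement: Leila may agree to reject which manuscript on Thursday.
The filler 'which manuscript' is interpreted as the direct object of 'reject'. Fronting leaves a gap immediately after 'reject':
Hiroshi tried to find out which manuscript Leila may agree to reject ___ on Thursday.
'reject' is word 12.

12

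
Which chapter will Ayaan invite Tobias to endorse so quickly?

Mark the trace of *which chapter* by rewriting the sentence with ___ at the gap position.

Which chapter will Ayaan invite Tobias to endorse ___ so quickly?

In situ: Ayaan will invite Tobias to endorse which chapter so quickly.
'which chapter' functions as the direct object of 'endorse'. The gap is right after 'endorse'.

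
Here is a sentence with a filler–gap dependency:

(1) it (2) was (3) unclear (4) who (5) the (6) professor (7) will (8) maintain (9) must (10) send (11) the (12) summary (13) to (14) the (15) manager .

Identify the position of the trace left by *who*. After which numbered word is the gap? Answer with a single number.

8

Pre-movement form: The professor will maintain who must send the summary to the manager.
'who' is the subject of the clause embedded under 'maintain'. Fronting leaves a gap immediately after 'maintain':
It was unclear who the professor will maintain ___ must send the summary to the manager.
'maintain' is word 8.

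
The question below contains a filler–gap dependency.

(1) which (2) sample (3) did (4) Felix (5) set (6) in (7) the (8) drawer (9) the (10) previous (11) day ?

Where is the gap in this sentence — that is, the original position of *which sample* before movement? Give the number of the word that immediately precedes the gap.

5

In situ: Felix did set which sample in the drawer the previous day.
The filler 'which sample' is interpreted as the direct object of 'set'. Fronting leaves a gap immediately after 'set':
Which sample did Felix set ___ in the drawer the previous day?
'set' is word 5.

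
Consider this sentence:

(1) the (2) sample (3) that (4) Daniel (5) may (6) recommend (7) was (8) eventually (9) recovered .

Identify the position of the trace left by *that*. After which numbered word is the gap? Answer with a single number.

The filler 'that' is interpreted as the direct object of 'recommend'. Wh-movement fronts it, leaving a gap right after 'recommend':
The sample that Daniel may recommend ___ was eventually recovered.
'recommend' is word 6.

6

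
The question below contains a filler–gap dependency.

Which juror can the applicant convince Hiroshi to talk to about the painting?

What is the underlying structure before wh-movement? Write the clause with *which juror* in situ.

'which juror' is the object of the preposition 'to'. It moves to the left edge, and the trace sits right after 'to':
Which juror can the applicant convince Hiroshi to talk to ___ about the painting?

The applicant can convince Hiroshi to talk to which juror about the painting.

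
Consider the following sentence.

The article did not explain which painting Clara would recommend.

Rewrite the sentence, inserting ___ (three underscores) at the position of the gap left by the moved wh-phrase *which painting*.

The article did not explain which painting Clara would recommend ___.

In situ: Clara would recommend which painting.
'which painting' functions as the direct object of 'recommend'. The gap is right after 'recommend'.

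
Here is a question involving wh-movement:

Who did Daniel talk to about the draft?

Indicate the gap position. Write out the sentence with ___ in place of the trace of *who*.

Who did Daniel talk to ___ about the draft?

Before movement: Daniel did talk to who about the draft.
'who' functions as the object of the preposition 'to'. The gap is right after 'to'.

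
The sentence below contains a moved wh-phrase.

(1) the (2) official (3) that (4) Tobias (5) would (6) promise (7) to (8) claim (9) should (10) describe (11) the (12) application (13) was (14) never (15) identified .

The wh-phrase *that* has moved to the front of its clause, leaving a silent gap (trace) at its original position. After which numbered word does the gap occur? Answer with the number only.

'that' functions as the subject of the clause embedded under 'claim'. Wh-movement fronts it, leaving a gap right after 'claim':
The official that Tobias would promise to claim ___ should describe the application was never identified.
'claim' is word 8.

8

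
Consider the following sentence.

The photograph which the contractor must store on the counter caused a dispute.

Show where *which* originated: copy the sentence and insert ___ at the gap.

'which' is the direct object of 'store'. The gap is right after 'store'.

The photograph which the contractor must store ___ on the counter caused a dispute.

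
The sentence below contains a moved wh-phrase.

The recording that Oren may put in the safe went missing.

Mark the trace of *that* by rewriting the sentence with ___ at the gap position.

The recording that Oren may put ___ in the safe went missing.

'that' is the direct object of 'put'. The gap is right after 'put'.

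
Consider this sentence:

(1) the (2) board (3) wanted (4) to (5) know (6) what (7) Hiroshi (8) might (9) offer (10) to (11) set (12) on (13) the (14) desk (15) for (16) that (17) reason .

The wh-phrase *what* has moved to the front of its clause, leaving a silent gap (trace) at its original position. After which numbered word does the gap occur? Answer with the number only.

11

Underlying clause: Hiroshi might offer to set what on the desk for that reason.
The filler 'what' is interpreted as the direct object of 'set'. Wh-movement fronts it, leaving a gap right after 'set':
The board wanted to know what Hiroshi might offer to set ___ on the desk for that reason.
'set' is word 11.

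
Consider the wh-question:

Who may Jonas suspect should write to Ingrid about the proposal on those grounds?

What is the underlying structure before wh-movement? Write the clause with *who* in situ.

Jonas may suspect who should write to Ingrid about the proposal on those grounds.

'who' is the subject of the clause embedded under 'suspect'. Fronting leaves a gap immediately after 'suspect':
Who may Jonas suspect ___ should write to Ingrid about the proposal on those grounds?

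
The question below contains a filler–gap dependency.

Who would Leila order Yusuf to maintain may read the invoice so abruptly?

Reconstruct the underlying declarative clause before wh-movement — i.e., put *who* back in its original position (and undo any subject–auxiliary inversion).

Leila would order Yusuf to maintain who may read the invoice so abruptly.

'who' functions as the subject of the clause embedded under 'maintain'. Fronting leaves a gap immediately after 'maintain':
Who would Leila order Yusuf to maintain ___ may read the invoice so abruptly?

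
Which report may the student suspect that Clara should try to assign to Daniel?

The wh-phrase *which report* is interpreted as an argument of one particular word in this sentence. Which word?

Before movement: The student may suspect that Clara should try to assign which report to Daniel.
The filler 'which report' is interpreted as the direct object of 'assign'. Wh-movement fronts it, leaving a gap right after 'assign':
Which report may the student suspect that Clara should try to assign ___ to Daniel?

assign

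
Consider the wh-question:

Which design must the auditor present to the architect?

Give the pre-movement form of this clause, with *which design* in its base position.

The auditor must present which design to the architect.

'which design' is the direct object of 'present'. Fronting leaves a gap immediately after 'present':
Which design must the auditor present ___ to the architect?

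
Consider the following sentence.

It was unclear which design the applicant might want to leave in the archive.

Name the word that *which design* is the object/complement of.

In situ: The applicant might want to leave which design in the archive.
The filler 'which design' is interpreted as the direct object of 'leave'. It moves to the left edge, and the trace sits right after 'leave':
It was unclear which design the applicant might want to leave ___ in the archive.

leave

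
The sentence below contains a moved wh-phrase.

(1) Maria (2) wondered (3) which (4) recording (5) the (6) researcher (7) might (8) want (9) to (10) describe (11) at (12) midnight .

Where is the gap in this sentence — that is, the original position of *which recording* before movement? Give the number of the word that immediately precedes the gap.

In situ: The researcher might want to describe which recording at midnight.
'which recording' functions as the direct object of 'describe'. Fronting leaves a gap immediately after 'describe':
Maria wondered which recording the researcher might want to describe ___ at midnight.
'describe' is word 10.

10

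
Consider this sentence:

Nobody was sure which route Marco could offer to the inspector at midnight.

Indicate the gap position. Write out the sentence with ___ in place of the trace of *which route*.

Pre-movement form: Marco could offer which route to the inspector at midnight.
'which route' functions as the direct object of 'offer'. The gap is right after 'offer'.

Nobody was sure which route Marco could offer ___ to the inspector at midnight.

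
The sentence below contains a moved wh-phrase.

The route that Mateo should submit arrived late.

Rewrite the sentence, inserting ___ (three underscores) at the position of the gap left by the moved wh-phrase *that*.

'that' functions as the direct object of 'submit'. The gap is right after 'submit'.

The route that Mateo should submit ___ arrived late.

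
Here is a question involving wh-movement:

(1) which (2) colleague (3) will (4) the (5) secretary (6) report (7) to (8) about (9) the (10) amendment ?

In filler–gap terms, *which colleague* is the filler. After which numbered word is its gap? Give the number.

Before movement: The secretary will report to which colleague about the amendment.
'which colleague' is the object of the preposition 'to'. Fronting leaves a gap immediately after 'to':
Which colleague will the secretary report to ___ about the amendment?
'to' is word 7.

7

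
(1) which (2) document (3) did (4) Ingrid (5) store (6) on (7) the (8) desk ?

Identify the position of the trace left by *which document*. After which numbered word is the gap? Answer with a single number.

5

Underlying clause: Ingrid did store which document on the desk.
'which document' functions as the direct object of 'store'. Wh-movement fronts it, leaving a gap right after 'store':
Which document did Ingrid store ___ on the desk?
'store' is word 5.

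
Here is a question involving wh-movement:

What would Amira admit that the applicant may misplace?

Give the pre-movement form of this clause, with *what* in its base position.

Amira would admit that the applicant may misplace what.

'what' is the direct object of 'misplace'. Fronting leaves a gap immediately after 'misplace':
What would Amira admit that the applicant may misplace ___?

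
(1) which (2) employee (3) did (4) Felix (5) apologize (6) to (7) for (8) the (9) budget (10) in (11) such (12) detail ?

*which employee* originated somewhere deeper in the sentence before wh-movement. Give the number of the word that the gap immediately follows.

Underlying clause: Felix did apologize to which employee for the budget in such detail.
The filler 'which employee' is interpreted as the object of the preposition 'to'. Wh-movement fronts it, leaving a gap right after 'to':
Which employee did Felix apologize to ___ for the budget in such detail?
'to' is word 6.

6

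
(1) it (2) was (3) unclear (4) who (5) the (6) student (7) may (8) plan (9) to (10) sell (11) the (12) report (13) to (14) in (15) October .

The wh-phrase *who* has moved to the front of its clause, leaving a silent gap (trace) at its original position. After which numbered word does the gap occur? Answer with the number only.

Underlying clause: The student may plan to sell the report to who in October.
'who' functions as the object of the preposition 'to' (recipient of 'sell'). It moves to the left edge, and the trace sits right after 'to':
It was unclear who the student may plan to sell the report to ___ in October.
'to' is word 13.

13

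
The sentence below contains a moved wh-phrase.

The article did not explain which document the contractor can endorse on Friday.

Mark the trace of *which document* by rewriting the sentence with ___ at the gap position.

Pre-movement form: The contractor can endorse which document on Friday.
'which document' is the direct object of 'endorse'. The gap is right after 'endorse'.

The article did not explain which document the contractor can endorse ___ on Friday.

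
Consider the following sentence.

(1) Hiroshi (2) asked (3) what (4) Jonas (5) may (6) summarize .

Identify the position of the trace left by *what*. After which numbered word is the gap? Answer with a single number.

6

Before movement: Jonas may summarize what.
'what' functions as the direct object of 'summarize'. Fronting leaves a gap immediately after 'summarize':
Hiroshi asked what Jonas may summarize ___.
'summarize' is word 6.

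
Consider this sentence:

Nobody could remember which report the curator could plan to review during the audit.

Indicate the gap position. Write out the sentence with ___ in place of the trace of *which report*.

Nobody could remember which report the curator could plan to review ___ during the audit.

Underlying clause: The curator could plan to review which report during the audit.
'which report' functions as the direct object of 'review'. The gap is right after 'review'.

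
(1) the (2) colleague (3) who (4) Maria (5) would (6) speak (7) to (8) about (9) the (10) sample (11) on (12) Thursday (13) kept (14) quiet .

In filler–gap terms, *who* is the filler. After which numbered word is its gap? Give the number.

7

'who' functions as the object of the preposition 'to'. It moves to the left edge, and the trace sits right after 'to':
The colleague who Maria would speak to ___ about the sample on Thursday kept quiet.
'to' is word 7.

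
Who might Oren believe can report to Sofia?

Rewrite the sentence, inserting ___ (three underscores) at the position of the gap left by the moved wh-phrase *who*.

Pre-movement form: Oren might believe who can report to Sofia.
The filler 'who' is interpreted as the subject of the clause embedded under 'believe'. The gap is right after 'believe'.

Who might Oren believe ___ can report to Sofia?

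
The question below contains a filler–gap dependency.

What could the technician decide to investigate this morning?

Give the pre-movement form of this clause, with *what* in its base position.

'what' functions as the direct object of 'investigate'. It moves to the left edge, and the trace sits right after 'investigate':
What could the technician decide to investigate ___ this morning?

The technician could decide to investigate what this morning.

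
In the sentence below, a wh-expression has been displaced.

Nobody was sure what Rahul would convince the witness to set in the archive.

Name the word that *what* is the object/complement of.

Pre-movement form: Rahul would convince the witness to set what in the archive.
'what' functions as the direct object of 'set'. It moves to the left edge, and the trace sits right after 'set':
Nobody was sure what Rahul would convince the witness to set ___ in the archive.

set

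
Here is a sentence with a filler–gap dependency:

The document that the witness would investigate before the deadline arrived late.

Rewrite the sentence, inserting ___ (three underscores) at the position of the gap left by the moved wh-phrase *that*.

The filler 'that' is interpreted as the direct object of 'investigate'. The gap is right after 'investigate'.

The document that the witness would investigate ___ before the deadline arrived late.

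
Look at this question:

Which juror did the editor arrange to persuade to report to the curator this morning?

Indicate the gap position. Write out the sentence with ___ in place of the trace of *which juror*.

Before movement: The editor did arrange to persuade which juror to report to the curator this morning.
'which juror' functions as the direct object of 'persuade'. The gap is right after 'persuade'.

Which juror did the editor arrange to persuade ___ to report to the curator this morning?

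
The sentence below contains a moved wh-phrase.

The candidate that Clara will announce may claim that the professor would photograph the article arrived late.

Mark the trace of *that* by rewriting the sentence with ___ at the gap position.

The candidate that Clara will announce ___ may claim that the professor would photograph the article arrived late.

'that' is the subject of the clause embedded under 'announce'. The gap is right after 'announce'.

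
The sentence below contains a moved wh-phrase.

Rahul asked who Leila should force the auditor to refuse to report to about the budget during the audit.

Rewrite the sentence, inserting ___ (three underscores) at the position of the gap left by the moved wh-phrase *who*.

Pre-movement form: Leila should force the auditor to refuse to report to who about the budget during the audit.
The filler 'who' is interpreted as the object of the preposition 'to'. The gap is right after 'to'.

Rahul asked who Leila should force the auditor to refuse to report to ___ about the budget during the audit.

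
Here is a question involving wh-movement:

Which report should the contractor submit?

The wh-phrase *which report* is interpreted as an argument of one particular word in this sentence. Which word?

Pre-movement form: The contractor should submit which report.
'which report' functions as the direct object of 'submit'. Wh-movement fronts it, leaving a gap right after 'submit':
Which report should the contractor submit ___?

submit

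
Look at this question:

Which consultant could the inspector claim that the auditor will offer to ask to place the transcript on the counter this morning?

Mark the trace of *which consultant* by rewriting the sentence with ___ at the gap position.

Underlying clause: The inspector could claim that the auditor will offer to ask which consultant to place the transcript on the counter this morning.
The filler 'which consultant' is interpreted as the direct object of 'ask'. The gap is right after 'ask'.

Which consultant could the inspector claim that the auditor will offer to ask ___ to place the transcript on the counter this morning?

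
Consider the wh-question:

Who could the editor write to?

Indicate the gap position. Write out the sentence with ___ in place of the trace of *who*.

Who could the editor write to ___?

Underlying clause: The editor could write to who.
'who' is the object of the preposition 'to'. The gap is right after 'to'.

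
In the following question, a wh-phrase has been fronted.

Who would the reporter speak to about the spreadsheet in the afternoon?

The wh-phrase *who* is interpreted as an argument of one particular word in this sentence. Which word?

In situ: The reporter would speak to who about the spreadsheet in the afternoon.
'who' functions as the object of the preposition 'to'. Fronting leaves a gap immediately after 'to':
Who would the reporter speak to ___ about the spreadsheet in the afternoon?

to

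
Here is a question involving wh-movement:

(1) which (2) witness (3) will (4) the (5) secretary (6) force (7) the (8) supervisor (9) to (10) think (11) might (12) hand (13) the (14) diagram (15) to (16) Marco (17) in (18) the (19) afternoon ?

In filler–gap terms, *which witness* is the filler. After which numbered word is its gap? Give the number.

Pre-movement form: The secretary will force the supervisor to think which witness might hand the diagram to Marco in the afternoon.
'which witness' is the subject of the clause embedded under 'think'. Wh-movement fronts it, leaving a gap right after 'think':
Which witness will the secretary force the supervisor to think ___ might hand the diagram to Marco in the afternoon?
'think' is word 10.

10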